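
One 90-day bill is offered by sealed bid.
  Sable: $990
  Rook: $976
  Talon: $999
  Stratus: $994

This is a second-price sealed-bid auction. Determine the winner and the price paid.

Bids in order: 999 (Talon) > 994 (Stratus) > 990 (Sable) > 976 (Rook)
Second-price: Talon pays Stratus's bid of $994.

Talon pays $994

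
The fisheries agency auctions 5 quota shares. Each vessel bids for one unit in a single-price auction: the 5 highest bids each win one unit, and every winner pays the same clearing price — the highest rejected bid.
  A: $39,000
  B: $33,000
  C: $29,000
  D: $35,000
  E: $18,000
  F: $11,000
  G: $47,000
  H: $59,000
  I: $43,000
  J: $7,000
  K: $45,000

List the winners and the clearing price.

H, G, K, I, A; each pays $35,000

Ordering the bids: 59,000 (H), 47,000 (G), 45,000 (K), 43,000 (I), 39,000 (A), 35,000 (D), 33,000 (B), …
Winners (5 units): H, G, K, I, A.
Clearing price = highest rejected bid = $35,000.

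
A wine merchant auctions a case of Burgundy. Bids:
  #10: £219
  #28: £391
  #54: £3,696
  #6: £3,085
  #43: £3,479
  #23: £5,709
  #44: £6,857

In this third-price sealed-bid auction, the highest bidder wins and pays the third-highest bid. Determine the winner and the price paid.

#44 pays £3,696

Bids ranked: 6,857 (#44) > 5,709 (#23) > 3,696 (#54) > 3,479 (#43) > 3,085 (#6) > 391 (#28) > …
#44 is highest; pays the third-highest bid, £3,696.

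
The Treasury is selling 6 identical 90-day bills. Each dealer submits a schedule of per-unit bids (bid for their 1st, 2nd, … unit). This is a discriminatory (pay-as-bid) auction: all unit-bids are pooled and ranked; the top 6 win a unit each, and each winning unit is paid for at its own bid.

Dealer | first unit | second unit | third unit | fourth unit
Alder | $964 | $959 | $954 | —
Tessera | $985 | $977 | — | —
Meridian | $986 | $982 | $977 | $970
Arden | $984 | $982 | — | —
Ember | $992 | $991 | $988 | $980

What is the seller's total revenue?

Merging the schedules and taking the best 6: 992 (Ember-1), 991 (Ember-2), 988 (Ember-3), 986 (Meridian-1), 985 (Tessera-1), 984 (Arden-1)
Next rejected bid: $982 (not a price — pay-as-bid).
Each winning unit pays its own bid.
Revenue = 992 + 991 + 988 + 986 + 985 + 984 = $5,926.

Total revenue: $5,926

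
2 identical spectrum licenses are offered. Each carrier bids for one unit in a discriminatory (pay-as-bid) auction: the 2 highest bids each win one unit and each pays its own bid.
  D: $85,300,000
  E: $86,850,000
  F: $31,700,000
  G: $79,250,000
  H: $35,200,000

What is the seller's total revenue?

Ordering the bids: 86,850,000 (E), 85,300,000 (D), 79,250,000 (G), 35,200,000 (H), …
Top 2: E, D.
Total revenue = 86,850,000 + 85,300,000 = $172,150,000.

Total revenue: $172,150,000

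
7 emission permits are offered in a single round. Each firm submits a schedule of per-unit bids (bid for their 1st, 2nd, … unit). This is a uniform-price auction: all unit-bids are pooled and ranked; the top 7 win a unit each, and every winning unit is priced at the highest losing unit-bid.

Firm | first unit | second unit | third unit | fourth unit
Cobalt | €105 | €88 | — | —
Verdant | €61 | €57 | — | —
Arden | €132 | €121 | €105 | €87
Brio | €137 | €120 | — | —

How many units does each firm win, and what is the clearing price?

Merging the schedules and taking the best 7: 137 (Brio-1), 132 (Arden-1), 121 (Arden-2), 120 (Brio-2), 105 (Cobalt-1), 105 (Arden-3), 88 (Cobalt-2)
Highest rejected unit-bid = €87.
Allocation: Arden 3, Brio 2, Cobalt 2.

Arden 3, Brio 2, Cobalt 2; clearing price €87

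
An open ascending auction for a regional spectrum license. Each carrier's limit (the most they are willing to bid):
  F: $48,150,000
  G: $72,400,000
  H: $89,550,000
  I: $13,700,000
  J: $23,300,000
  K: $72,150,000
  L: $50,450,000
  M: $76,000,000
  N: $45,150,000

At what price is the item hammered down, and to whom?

H wins at $76,000,000

Sorting limits: 89,550,000 (H) > 76,000,000 (M) > 72,400,000 (G) > 72,150,000 (K) > 50,450,000 (L) > 48,150,000 (F) > …
Once the price passes $76,000,000, only H is left; the hammer falls at M's limit of $76,000,000.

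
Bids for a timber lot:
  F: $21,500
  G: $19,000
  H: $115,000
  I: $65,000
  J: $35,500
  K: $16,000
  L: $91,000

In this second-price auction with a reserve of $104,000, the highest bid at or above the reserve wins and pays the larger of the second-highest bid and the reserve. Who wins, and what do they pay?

Bids in order: 115,000 (H) > 91,000 (L) > 65,000 (I) > 35,500 (J) > 21,500 (F) > 19,000 (G) > …
H has the top bid at or above the reserve ($115,000).
Second-highest bid $91,000 is below the reserve $104,000, so the reserve binds → payment $104,000.

H pays $104,000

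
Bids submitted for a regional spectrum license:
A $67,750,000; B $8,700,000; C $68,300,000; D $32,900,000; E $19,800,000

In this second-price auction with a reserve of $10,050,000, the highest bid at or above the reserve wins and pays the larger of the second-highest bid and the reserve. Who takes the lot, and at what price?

Sorting bids: 68,300,000 (C) > 67,750,000 (A) > 32,900,000 (D) > 19,800,000 (E) > 8,700,000 (B)
Highest eligible bid: C at $68,300,000.
max(second-highest $67,750,000, reserve $10,050,000) = $67,750,000; the reserve does not bind.

C pays $67,750,000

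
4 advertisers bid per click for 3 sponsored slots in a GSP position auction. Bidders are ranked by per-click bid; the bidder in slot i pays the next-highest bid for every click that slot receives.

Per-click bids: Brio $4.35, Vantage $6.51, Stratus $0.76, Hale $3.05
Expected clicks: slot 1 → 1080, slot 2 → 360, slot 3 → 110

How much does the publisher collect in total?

Total revenue: $5879.60

Ranked by bid: $6.51 (Vantage) > $4.35 (Brio) > $3.05 (Hale) > $0.76 (Stratus)
Slot 1: Vantage pays $4.35 × 1080 = $4698.00
Slot 2: Brio pays $3.05 × 360 = $1098.00
Slot 3: Hale pays $0.76 × 110 = $83.60
Total = $5879.60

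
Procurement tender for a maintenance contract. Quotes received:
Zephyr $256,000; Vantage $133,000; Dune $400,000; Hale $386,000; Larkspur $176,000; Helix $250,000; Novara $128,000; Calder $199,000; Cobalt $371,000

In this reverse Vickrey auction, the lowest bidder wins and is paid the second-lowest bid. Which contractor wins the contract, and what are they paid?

Novara is paid $133,000

Bids in order: 128,000 (Novara) < 133,000 (Vantage) < 176,000 (Larkspur) < 199,000 (Calder) < 250,000 (Helix) < 256,000 (Zephyr) < …
Second-price: Novara is paid Vantage's bid of $133,000.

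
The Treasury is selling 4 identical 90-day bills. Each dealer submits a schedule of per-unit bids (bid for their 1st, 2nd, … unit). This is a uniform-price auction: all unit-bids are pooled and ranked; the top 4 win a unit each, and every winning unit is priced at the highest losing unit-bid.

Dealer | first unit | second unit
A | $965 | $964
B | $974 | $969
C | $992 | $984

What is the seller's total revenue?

Total revenue: $3,860

All unit-bids, highest first — top 4: 992 (C-1), 984 (C-2), 974 (B-1), 969 (B-2)
The (k+1)-th unit-bid is $965.
Allocation: B 2, C 2. Every unit priced at $965.
Revenue = 4 × 965 = $3,860.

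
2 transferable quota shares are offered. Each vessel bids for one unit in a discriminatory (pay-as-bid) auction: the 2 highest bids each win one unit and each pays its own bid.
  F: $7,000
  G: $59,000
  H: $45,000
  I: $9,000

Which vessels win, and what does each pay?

Ordering the bids: 59,000 (G), 45,000 (H), 9,000 (I), 7,000 (F)
Winners (2 units): G, H.
Each winner pays its own bid: G $59,000, H $45,000.

G $59,000, H $45,000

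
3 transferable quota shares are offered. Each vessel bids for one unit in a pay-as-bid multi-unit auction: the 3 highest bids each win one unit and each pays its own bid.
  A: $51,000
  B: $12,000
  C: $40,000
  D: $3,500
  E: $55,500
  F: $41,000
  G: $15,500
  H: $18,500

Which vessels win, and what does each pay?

E $55,500, A $51,000, F $41,000

Ordering the bids: 55,500 (E), 51,000 (A), 41,000 (F), 40,000 (C), 18,500 (H), …
Winners (3 units): E, A, F.
Each winner pays its own bid: E $55,500, A $51,000, F $41,000.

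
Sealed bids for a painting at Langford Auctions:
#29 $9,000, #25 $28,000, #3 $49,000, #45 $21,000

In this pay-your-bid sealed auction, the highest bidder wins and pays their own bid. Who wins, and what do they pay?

Pay-your-bid sealed auction: the highest bidder wins and pays their own bid.
Bids ranked: 49,000 (#3) > 28,000 (#25) > 21,000 (#45) > 9,000 (#29)
First-price: #3 pays what they bid, $49,000.

#3 pays $49,000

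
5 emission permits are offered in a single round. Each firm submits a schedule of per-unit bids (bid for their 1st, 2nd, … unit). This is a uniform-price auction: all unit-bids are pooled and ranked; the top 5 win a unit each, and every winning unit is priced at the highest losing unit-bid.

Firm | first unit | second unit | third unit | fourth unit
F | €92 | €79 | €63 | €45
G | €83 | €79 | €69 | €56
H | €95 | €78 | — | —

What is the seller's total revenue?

Total revenue: €390

All unit-bids, highest first — top 5: 95 (H-1), 92 (F-1), 83 (G-1), 79 (F-2), 79 (G-2)
The (k+1)-th unit-bid is €78.
Allocation: F 2, G 2, H 1. Every unit priced at €78.
Revenue = 5 × 78 = €390.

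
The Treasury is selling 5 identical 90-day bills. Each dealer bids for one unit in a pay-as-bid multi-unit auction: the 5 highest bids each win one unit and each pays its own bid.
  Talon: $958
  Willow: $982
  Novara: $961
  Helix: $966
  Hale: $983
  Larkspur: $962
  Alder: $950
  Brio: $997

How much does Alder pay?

Bids ranked high→low: 997 (Brio), 983 (Hale), 982 (Willow), 966 (Helix), 962 (Larkspur), 961 (Novara), 958 (Talon), …
The 5 highest are Brio, Hale, Willow, Helix, Larkspur.
Alder does not win → $0.

Alder pays $0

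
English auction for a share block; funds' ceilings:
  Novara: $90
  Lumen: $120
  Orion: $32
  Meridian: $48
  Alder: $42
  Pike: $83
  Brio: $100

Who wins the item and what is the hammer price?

Lumen wins at $100

Rule: the price rises until one bidder remains; the winner pays the price at which the last rival dropped out.
Limits in order: 120 (Lumen) > 100 (Brio) > 90 (Novara) > 83 (Pike) > 48 (Meridian) > 42 (Alder) > …
Brio is the last rival to drop out, at $100; Lumen remains and wins at that price.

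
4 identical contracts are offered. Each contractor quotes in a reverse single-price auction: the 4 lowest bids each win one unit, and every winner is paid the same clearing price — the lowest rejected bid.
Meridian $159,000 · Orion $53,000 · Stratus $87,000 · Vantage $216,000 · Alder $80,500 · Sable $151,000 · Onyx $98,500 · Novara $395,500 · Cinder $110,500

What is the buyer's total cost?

Sorting: 53,000 (Orion), 80,500 (Alder), 87,000 (Stratus), 98,500 (Onyx), 110,500 (Cinder), 151,000 (Sable), …
Winners (4 units): Orion, Alder, Stratus, Onyx.
First losing bid is Cinder's $110,500, which sets the uniform price.
Total cost = 4 × $110,500 = $442,000.

Total cost: $442,000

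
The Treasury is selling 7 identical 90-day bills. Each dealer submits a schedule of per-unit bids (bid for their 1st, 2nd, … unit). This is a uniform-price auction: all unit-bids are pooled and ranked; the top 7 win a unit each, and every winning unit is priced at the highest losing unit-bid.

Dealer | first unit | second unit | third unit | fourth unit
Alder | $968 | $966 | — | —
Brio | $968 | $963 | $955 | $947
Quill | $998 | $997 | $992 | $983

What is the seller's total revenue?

Total revenue: $6,741

Merging the schedules and taking the best 7: 998 (Quill-1), 997 (Quill-2), 992 (Quill-3), 983 (Quill-4), 968 (Alder-1), 968 (Brio-1), 966 (Alder-2)
The (k+1)-th unit-bid is $963.
Allocation: Alder 2, Brio 1, Quill 4. Every unit priced at $963.
Revenue = 7 × 963 = $6,741.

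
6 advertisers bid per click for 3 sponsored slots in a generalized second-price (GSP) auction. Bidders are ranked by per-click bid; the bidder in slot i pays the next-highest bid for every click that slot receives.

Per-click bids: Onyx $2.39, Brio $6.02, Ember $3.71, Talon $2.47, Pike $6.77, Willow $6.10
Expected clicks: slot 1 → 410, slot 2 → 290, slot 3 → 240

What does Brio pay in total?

Ranked by bid: $6.77 (Pike) > $6.10 (Willow) > $6.02 (Brio) > $3.71 (Ember) > …
Brio holds slot 3 → pays next bid $3.71 × 240 clicks = $890.40.

Brio pays $890.40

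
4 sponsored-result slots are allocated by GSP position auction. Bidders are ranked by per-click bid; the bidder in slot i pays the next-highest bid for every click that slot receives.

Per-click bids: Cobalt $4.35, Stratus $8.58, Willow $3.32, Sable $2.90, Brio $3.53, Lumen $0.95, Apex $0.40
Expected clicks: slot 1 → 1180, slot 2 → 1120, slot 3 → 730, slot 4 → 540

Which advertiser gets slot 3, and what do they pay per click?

Brio; $3.32 per click

Ranked by bid: $8.58 (Stratus) > $4.35 (Cobalt) > $3.53 (Brio) > $3.32 (Willow) > $2.90 (Sable) > …
Slot 3 goes to the third-ranked bidder, Brio, who pays the next bid down: $3.32/click.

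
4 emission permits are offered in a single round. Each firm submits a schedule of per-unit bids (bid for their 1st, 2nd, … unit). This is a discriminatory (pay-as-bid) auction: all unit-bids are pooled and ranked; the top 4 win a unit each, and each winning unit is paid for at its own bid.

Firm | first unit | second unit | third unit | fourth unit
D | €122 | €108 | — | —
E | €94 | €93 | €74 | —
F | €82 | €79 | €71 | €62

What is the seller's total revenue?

Total revenue: €417

All unit-bids, highest first — top 4: 122 (D-1), 108 (D-2), 94 (E-1), 93 (E-2)
Next rejected bid: €82 (not a price — pay-as-bid).
Each winning unit pays its own bid.
Revenue = 122 + 108 + 94 + 93 = €417.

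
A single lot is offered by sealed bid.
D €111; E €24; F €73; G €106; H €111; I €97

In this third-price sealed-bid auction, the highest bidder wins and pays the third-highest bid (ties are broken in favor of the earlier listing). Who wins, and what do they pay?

Bids in order: 111 (D) > 111 (H) > 106 (G) > 97 (I) > 73 (F) > 24 (E)
D and H tie at €111; tie-break gives it to D.
D is highest; pays the third-highest bid, €106.

D pays €106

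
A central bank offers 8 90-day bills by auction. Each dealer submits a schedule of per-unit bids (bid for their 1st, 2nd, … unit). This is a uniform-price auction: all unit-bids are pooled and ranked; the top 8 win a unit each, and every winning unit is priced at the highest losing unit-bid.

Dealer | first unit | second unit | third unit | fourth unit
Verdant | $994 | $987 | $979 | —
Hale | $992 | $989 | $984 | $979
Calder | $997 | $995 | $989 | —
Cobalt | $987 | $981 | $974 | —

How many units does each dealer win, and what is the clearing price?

Calder 3, Cobalt 1, Hale 2, Verdant 2; clearing price $984

Pooled unit-bids ranked (top 8): 997 (Calder-1), 995 (Calder-2), 994 (Verdant-1), 992 (Hale-1), 989 (Hale-2), 989 (Calder-3), 987 (Verdant-2), 987 (Cobalt-1)
First bid not allocated: $984.
Allocation: Calder 3, Cobalt 1, Hale 2, Verdant 2.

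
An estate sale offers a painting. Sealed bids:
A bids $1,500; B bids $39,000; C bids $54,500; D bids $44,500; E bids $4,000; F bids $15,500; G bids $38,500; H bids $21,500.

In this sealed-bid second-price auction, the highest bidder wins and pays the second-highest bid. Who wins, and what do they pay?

C pays $44,500

Rule: the highest bidder wins and pays the second-highest bid.
Sorting bids: 54,500 (C) > 44,500 (D) > 39,000 (B) > 38,500 (G) > 21,500 (H) > 15,500 (F) > …
C wins with the highest bid; price is set by the runner-up at $44,500.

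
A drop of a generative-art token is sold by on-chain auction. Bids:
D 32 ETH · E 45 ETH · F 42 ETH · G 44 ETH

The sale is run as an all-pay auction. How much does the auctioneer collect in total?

Total revenue: 163 ETH

Sorting bids: 45 (E) > 44 (G) > 42 (F) > 32 (D)
E wins with the top bid; all bids are sunk regardless.
Every bidder forfeits their bid regardless of winning.
Revenue = 32 + 45 + 42 + 44 = 163 ETH.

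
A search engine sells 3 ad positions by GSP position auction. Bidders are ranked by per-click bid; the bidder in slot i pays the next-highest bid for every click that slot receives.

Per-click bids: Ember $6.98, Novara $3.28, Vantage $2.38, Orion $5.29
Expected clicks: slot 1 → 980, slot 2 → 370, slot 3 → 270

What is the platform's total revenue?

Ranked by bid: $6.98 (Ember) > $5.29 (Orion) > $3.28 (Novara) > $2.38 (Vantage)
Slot 1: Ember pays $5.29 × 980 = $5184.20
Slot 2: Orion pays $3.28 × 370 = $1213.60
Slot 3: Novara pays $2.38 × 270 = $642.60
Total = $7040.40

Total revenue: $7040.40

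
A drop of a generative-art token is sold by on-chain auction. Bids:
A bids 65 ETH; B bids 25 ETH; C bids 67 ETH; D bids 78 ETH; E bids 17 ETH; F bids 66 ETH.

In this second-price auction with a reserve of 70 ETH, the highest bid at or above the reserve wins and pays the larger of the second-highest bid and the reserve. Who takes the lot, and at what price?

Bids ranked: 78 (D) > 67 (C) > 66 (F) > 65 (A) > 25 (B) > 17 (E)
D has the top bid at or above the reserve (78 ETH).
Second-highest bid 67 ETH is below the reserve 70 ETH, so the reserve binds → payment 70 ETH.

D pays 70 ETH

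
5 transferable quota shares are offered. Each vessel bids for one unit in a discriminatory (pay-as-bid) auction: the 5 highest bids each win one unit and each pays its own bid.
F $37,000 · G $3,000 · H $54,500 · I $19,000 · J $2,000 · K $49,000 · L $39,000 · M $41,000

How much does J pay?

Sorting: 54,500 (H), 49,000 (K), 41,000 (M), 39,000 (L), 37,000 (F), 19,000 (I), 3,000 (G), …
Top 5: H, K, M, L, F.
J does not win → $0.

J pays $0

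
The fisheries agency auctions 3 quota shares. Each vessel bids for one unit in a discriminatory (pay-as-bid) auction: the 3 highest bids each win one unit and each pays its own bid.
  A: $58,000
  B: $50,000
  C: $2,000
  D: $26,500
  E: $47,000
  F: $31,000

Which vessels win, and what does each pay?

Sorting: 58,000 (A), 50,000 (B), 47,000 (E), 31,000 (F), 26,500 (D), …
The 3 highest are A, B, E.
Each winner pays its own bid: A $58,000, B $50,000, E $47,000.

A $58,000, B $50,000, E $47,000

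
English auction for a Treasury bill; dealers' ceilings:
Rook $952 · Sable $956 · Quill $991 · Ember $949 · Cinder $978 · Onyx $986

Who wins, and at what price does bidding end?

Quill wins at $986

Limits ranked: 991 (Quill) > 986 (Onyx) > 978 (Cinder) > 956 (Sable) > 952 (Rook) > 949 (Ember)
Once the price passes $986, only Quill is left; the hammer falls at Onyx's limit of $986.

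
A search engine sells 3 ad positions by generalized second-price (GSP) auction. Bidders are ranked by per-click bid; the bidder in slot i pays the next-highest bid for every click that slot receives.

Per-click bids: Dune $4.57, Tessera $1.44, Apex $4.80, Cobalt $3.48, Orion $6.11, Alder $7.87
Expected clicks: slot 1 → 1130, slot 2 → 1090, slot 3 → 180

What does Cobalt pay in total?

Cobalt pays $0.00

Per-click bids in order: $7.87 (Alder) > $6.11 (Orion) > $4.80 (Apex) > $4.57 (Dune) > …
Cobalt ranks below slot 3 → no slot, pays nothing.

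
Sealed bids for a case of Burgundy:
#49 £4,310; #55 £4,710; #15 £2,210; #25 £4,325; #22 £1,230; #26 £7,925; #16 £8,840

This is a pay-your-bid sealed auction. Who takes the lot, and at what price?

#16 pays £8,840

Sorting bids: 8,840 (#16) > 7,925 (#26) > 4,710 (#55) > 4,325 (#25) > 4,310 (#49) > 2,210 (#15) > …
#16 has the highest bid and pays exactly that: £8,840.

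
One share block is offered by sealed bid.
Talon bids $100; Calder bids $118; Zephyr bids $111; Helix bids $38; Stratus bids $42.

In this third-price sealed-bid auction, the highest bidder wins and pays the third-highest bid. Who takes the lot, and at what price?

Third-price sealed-bid auction: the highest bidder wins and pays the third-highest bid.
Bids in order: 118 (Calder) > 111 (Zephyr) > 100 (Talon) > 42 (Stratus) > 38 (Helix)
Calder is highest; pays the third-highest bid, $100.

Calder pays $100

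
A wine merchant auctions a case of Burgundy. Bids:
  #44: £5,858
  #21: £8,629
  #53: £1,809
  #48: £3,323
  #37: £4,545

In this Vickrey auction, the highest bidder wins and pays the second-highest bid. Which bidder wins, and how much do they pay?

Vickrey auction: the highest bidder wins and pays the second-highest bid.
Sorting bids: 8,629 (#21) > 5,858 (#44) > 4,545 (#37) > 3,323 (#48) > 1,809 (#53)
#21 is highest; pays the second-highest bid, £5,858.

#21 pays £5,858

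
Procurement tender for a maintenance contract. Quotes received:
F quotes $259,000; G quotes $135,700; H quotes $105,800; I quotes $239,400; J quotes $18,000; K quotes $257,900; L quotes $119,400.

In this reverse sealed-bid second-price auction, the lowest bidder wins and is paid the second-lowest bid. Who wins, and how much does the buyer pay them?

Sorting bids: 18,000 (J) < 105,800 (H) < 119,400 (L) < 135,700 (G) < 239,400 (I) < 257,900 (K) < …
Second-price: J is paid H's bid of $105,800.

J is paid $105,800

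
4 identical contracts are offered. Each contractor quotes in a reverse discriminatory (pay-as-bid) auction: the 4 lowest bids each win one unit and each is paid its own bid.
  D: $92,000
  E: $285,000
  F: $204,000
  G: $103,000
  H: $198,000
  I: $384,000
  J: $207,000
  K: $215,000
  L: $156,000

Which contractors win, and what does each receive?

D $92,000, G $103,000, L $156,000, H $198,000

Ordering the bids: 92,000 (D), 103,000 (G), 156,000 (L), 198,000 (H), 204,000 (F), 207,000 (J), …
Winners (4 units): D, G, L, H.
Each winner is paid its own bid: D $92,000, G $103,000, L $156,000, H $198,000.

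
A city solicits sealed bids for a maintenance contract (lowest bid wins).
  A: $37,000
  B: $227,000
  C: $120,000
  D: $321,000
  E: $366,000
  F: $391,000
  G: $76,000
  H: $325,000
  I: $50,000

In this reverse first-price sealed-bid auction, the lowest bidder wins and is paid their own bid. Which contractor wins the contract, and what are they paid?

Bids in order: 37,000 (A) < 50,000 (I) < 76,000 (G) < 120,000 (C) < 227,000 (B) < 321,000 (D) < …
A has the lowest bid and is paid exactly that: $37,000.

A is paid $37,000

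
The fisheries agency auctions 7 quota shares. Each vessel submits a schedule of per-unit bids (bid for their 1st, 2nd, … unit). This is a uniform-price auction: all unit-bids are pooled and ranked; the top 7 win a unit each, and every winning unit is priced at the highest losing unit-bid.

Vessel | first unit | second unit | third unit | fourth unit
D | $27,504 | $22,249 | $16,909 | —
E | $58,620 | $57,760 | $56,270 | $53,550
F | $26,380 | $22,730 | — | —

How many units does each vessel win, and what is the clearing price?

All unit-bids, highest first — top 7: 58,620 (E-1), 57,760 (E-2), 56,270 (E-3), 53,550 (E-4), 27,504 (D-1), 26,380 (F-1), 22,730 (F-2)
First bid not allocated: $22,249.
Allocation: D 1, E 4, F 2.

D 1, E 4, F 2; clearing price $22,249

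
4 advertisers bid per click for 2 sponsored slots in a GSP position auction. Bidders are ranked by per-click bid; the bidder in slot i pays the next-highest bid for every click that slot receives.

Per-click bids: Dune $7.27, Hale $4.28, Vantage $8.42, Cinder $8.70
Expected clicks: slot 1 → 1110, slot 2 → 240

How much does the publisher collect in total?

Total revenue: $11091.00

Sorting advertisers: $8.70 (Cinder) > $8.42 (Vantage) > $7.27 (Dune) > …
Slot 1: Cinder pays $8.42 × 1110 = $9346.20
Slot 2: Vantage pays $7.27 × 240 = $1744.80
Total = $11091.00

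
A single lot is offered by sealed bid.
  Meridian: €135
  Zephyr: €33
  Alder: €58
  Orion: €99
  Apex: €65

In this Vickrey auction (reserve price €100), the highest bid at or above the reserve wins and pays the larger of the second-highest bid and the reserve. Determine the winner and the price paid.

Vickrey auction (reserve price €100): the highest bid at or above the reserve wins and pays the larger of the second-highest bid and the reserve.
Bids in order: 135 (Meridian) > 99 (Orion) > 65 (Apex) > 58 (Alder) > 33 (Zephyr)
Highest eligible bid: Meridian at €135.
Second-highest bid €99 is below the reserve €100, so the reserve binds → payment €100.

Meridian pays €100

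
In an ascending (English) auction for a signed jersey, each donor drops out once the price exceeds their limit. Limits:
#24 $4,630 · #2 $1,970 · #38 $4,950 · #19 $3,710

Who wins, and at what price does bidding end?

Limits in order: 4,950 (#38) > 4,630 (#24) > 3,710 (#19) > 1,970 (#2)
Bidding ends when #24 exits at $4,630; #38 takes it.

#38 wins at $4,630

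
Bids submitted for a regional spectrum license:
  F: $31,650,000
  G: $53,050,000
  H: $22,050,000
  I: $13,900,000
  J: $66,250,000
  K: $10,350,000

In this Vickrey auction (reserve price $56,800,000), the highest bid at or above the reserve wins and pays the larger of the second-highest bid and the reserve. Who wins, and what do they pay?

Rule: the highest bid at or above the reserve wins and pays the larger of the second-highest bid and the reserve.
Bids in order: 66,250,000 (J) > 53,050,000 (G) > 31,650,000 (F) > 22,050,000 (H) > 13,900,000 (I) > 10,350,000 (K)
J has the top bid at or above the reserve ($66,250,000).
max(second-highest $53,050,000, reserve $56,800,000) = $56,800,000.

J pays $56,800,000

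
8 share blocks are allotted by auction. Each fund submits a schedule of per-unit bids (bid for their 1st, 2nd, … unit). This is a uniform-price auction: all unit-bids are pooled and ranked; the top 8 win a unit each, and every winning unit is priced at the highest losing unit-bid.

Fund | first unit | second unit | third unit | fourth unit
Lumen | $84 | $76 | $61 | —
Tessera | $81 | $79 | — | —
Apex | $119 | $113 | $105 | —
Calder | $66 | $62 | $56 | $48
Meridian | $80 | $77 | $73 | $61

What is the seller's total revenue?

Total revenue: $608

Pooled unit-bids ranked (top 8): 119 (Apex-1), 113 (Apex-2), 105 (Apex-3), 84 (Lumen-1), 81 (Tessera-1), 80 (Meridian-1), 79 (Tessera-2), 77 (Meridian-2)
The (k+1)-th unit-bid is $76.
Allocation: Apex 3, Lumen 1, Meridian 2, Tessera 2. Every unit priced at $76.
Revenue = 8 × 76 = $608.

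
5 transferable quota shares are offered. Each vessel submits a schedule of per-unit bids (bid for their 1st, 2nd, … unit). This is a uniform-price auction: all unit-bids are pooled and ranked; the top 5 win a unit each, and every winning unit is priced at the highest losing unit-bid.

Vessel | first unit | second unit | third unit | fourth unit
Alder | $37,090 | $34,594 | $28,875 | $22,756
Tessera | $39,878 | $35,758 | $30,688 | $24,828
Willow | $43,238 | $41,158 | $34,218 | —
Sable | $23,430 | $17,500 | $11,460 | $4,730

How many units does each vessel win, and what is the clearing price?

Alder 1, Tessera 2, Willow 2; clearing price $34,594

Pooled unit-bids ranked (top 5): 43,238 (Willow-1), 41,158 (Willow-2), 39,878 (Tessera-1), 37,090 (Alder-1), 35,758 (Tessera-2)
First bid not allocated: $34,594.
Allocation: Alder 1, Tessera 2, Willow 2.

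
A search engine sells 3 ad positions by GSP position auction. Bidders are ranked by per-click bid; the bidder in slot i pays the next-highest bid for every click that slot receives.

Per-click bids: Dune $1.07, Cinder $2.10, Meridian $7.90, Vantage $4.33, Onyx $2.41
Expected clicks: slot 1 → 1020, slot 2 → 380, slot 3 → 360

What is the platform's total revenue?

Total revenue: $6088.40

Sorting advertisers: $7.90 (Meridian) > $4.33 (Vantage) > $2.41 (Onyx) > $2.10 (Cinder) > …
Slot 1: Meridian pays $4.33 × 1020 = $4416.60
Slot 2: Vantage pays $2.41 × 380 = $915.80
Slot 3: Onyx pays $2.10 × 360 = $756.00
Total = $6088.40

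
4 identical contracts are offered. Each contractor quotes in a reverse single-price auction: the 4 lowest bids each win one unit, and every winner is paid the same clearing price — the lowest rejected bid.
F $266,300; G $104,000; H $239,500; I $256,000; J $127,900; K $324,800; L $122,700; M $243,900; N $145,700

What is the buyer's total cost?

Bids ranked low→high: 104,000 (G), 122,700 (L), 127,900 (J), 145,700 (N), 239,500 (H), 243,900 (M), …
Lowest 4: G, L, J, N.
First losing bid is H's $239,500, which sets the uniform price.
Total cost = 4 × $239,500 = $958,000.

Total cost: $958,000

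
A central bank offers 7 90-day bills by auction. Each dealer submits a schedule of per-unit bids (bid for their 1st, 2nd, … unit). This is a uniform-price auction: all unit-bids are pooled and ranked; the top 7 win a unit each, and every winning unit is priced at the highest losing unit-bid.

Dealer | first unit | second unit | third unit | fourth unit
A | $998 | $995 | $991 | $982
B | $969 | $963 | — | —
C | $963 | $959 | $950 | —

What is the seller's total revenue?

Total revenue: $6,713

Merging the schedules and taking the best 7: 998 (A-1), 995 (A-2), 991 (A-3), 982 (A-4), 969 (B-1), 963 (B-2), 963 (C-1)
The (k+1)-th unit-bid is $959.
Allocation: A 4, B 2, C 1. Every unit priced at $959.
Revenue = 7 × 959 = $6,713.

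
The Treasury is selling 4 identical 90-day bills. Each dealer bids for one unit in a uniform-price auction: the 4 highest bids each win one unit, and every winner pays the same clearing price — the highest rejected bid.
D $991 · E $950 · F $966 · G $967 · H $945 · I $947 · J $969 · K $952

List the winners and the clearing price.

Ordering the bids: 991 (D), 969 (J), 967 (G), 966 (F), 952 (K), 950 (E), …
Winners (4 units): D, J, G, F.
Clearing price = highest rejected bid = $952.

D, J, G, F; each pays $952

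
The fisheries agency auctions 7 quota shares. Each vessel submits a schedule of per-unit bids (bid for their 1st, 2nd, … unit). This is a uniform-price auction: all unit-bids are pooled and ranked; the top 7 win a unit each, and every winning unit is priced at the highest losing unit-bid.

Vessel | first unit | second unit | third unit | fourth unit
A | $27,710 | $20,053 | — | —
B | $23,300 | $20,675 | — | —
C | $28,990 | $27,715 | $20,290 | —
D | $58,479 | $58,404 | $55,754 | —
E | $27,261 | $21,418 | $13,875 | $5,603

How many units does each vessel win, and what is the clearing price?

Pooled unit-bids ranked (top 7): 58,479 (D-1), 58,404 (D-2), 55,754 (D-3), 28,990 (C-1), 27,715 (C-2), 27,710 (A-1), 27,261 (E-1)
The (k+1)-th unit-bid is $23,300.
Allocation: A 1, C 2, D 3, E 1.

A 1, C 2, D 3, E 1; clearing price $23,300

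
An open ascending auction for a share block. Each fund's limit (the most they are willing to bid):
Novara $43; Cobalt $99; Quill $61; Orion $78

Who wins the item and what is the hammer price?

Limits in order: 99 (Cobalt) > 78 (Orion) > 61 (Quill) > 43 (Novara)
Bidding ends when Orion exits at $78; Cobalt takes it.

Cobalt wins at $78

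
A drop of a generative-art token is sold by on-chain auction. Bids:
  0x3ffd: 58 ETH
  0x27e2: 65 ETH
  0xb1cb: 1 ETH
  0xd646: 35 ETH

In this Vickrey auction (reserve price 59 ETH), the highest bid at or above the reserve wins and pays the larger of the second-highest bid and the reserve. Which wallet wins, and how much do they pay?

Vickrey auction (reserve price 59 ETH): the highest bid at or above the reserve wins and pays the larger of the second-highest bid and the reserve.
Bids in order: 65 (0x27e2) > 58 (0x3ffd) > 35 (0xd646) > 1 (0xb1cb)
Highest eligible bid: 0x27e2 at 65 ETH.
max(second-highest 58 ETH, reserve 59 ETH) = 59 ETH.

0x27e2 pays 59 ETH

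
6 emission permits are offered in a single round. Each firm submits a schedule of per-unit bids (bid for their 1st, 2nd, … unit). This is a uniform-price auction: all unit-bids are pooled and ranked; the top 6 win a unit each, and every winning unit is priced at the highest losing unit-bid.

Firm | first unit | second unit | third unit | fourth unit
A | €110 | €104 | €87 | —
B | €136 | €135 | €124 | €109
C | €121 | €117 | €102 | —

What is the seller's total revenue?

Total revenue: €654

Pooled unit-bids ranked (top 6): 136 (B-1), 135 (B-2), 124 (B-3), 121 (C-1), 117 (C-2), 110 (A-1)
The (k+1)-th unit-bid is €109.
Allocation: A 1, B 3, C 2. Every unit priced at €109.
Revenue = 6 × 109 = €654.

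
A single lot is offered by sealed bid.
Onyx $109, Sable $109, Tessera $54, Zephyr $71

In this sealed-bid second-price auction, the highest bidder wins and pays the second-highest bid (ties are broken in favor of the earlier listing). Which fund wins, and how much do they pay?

Onyx pays $109

Bids ranked: 109 (Onyx) > 109 (Sable) > 71 (Zephyr) > 54 (Tessera)
Tie at $109 → Onyx wins by tie-break.
Onyx wins with the highest bid; price is set by the runner-up at $109.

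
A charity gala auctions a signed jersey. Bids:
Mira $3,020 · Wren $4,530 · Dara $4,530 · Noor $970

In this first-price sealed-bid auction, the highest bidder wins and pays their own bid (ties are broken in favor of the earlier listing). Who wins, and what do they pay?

First-price sealed-bid auction: the highest bidder wins and pays their own bid.
Bids in order: 4,530 (Wren) > 4,530 (Dara) > 3,020 (Mira) > 970 (Noor)
Tie at $4,530 → Wren wins by tie-break.
First-price: Wren pays what they bid, $4,530.

Wren pays $4,530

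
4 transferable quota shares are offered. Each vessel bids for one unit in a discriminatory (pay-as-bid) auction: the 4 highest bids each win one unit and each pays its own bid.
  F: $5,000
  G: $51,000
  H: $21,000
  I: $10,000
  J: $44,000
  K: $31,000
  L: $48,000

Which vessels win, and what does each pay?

G $51,000, L $48,000, J $44,000, K $31,000

Sorting: 51,000 (G), 48,000 (L), 44,000 (J), 31,000 (K), 21,000 (H), 10,000 (I), …
Top 4: G, L, J, K.
Each winner pays its own bid: G $51,000, L $48,000, J $44,000, K $31,000.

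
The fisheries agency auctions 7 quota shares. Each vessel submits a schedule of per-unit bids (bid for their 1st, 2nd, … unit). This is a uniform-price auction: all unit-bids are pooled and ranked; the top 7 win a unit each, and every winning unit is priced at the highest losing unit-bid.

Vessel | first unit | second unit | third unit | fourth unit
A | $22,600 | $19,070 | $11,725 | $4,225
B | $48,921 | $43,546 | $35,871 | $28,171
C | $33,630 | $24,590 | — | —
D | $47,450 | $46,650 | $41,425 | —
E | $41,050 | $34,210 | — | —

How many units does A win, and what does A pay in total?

A: 0 units, pays $0

Pooled unit-bids ranked (top 7): 48,921 (B-1), 47,450 (D-1), 46,650 (D-2), 43,546 (B-2), 41,425 (D-3), 41,050 (E-1), 35,871 (B-3)
The (k+1)-th unit-bid is $34,210.
A wins 0 unit(s) at $34,210 each.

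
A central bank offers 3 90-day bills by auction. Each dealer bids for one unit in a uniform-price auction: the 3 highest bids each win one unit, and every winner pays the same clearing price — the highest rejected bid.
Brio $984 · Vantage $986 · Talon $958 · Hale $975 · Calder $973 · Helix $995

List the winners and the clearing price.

Helix, Vantage, Brio; each pays $975

Bids ranked high→low: 995 (Helix), 986 (Vantage), 984 (Brio), 975 (Hale), 973 (Calder), …
Top 3: Helix, Vantage, Brio.
First losing bid is Hale's $975, which sets the uniform price.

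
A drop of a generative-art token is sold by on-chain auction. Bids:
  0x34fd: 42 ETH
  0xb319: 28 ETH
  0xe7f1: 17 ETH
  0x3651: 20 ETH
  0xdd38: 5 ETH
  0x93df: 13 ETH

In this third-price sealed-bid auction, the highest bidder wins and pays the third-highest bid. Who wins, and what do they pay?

Rule: the highest bidder wins and pays the third-highest bid.
Sorting bids: 42 (0x34fd) > 28 (0xb319) > 20 (0x3651) > 17 (0xe7f1) > 13 (0x93df) > 5 (0xdd38)
0x34fd is highest; pays the third-highest bid, 20 ETH.

0x34fd pays 20 ETH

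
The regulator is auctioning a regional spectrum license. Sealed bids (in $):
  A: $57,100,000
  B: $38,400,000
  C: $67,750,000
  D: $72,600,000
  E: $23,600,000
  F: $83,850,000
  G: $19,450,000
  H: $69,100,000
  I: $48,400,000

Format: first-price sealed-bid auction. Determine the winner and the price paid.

F pays $83,850,000

Bids in order: 83,850,000 (F) > 72,600,000 (D) > 69,100,000 (H) > 67,750,000 (C) > 57,100,000 (A) > 48,400,000 (I) > …
F has the highest bid and pays exactly that: $83,850,000.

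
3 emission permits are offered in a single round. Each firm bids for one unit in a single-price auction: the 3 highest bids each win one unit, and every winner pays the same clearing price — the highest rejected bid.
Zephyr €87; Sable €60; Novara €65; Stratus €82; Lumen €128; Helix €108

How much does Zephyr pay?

Zephyr pays €82

Bids ranked high→low: 128 (Lumen), 108 (Helix), 87 (Zephyr), 82 (Stratus), 65 (Novara), …
Winners (3 units): Lumen, Helix, Zephyr.
Highest unsuccessful bid: €82 → clearing price.
Zephyr wins → pays €82.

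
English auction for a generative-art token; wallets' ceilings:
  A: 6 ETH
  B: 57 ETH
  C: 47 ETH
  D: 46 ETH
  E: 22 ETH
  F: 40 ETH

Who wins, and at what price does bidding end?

Sorting limits: 57 (B) > 47 (C) > 46 (D) > 40 (F) > 22 (E) > 6 (A)
Once the price passes 47 ETH, only B is left; the hammer falls at C's limit of 47 ETH.

B wins at 47 ETH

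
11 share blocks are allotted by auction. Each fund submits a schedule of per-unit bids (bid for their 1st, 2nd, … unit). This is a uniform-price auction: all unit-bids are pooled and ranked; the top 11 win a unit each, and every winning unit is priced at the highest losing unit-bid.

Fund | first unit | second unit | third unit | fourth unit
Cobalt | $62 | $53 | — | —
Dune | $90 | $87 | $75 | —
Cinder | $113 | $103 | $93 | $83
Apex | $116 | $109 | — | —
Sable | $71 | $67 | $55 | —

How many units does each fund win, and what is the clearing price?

Apex 2, Cinder 4, Dune 3, Sable 2; clearing price $62

Pooled unit-bids ranked (top 11): 116 (Apex-1), 113 (Cinder-1), 109 (Apex-2), 103 (Cinder-2), 93 (Cinder-3), 90 (Dune-1), 87 (Dune-2), 83 (Cinder-4), 75 (Dune-3), 71 (Sable-1), 67 (Sable-2)
First bid not allocated: $62.
Allocation: Apex 2, Cinder 4, Dune 3, Sable 2.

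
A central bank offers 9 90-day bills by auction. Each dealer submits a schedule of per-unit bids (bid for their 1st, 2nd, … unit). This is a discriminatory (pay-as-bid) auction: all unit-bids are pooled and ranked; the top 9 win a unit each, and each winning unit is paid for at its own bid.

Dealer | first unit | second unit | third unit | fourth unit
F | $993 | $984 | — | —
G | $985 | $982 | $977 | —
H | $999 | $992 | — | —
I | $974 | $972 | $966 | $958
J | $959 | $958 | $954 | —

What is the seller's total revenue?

Total revenue: $8,858

Pooled unit-bids ranked (top 9): 999 (H-1), 993 (F-1), 992 (H-2), 985 (G-1), 984 (F-2), 982 (G-2), 977 (G-3), 974 (I-1), 972 (I-2)
Next rejected bid: $966 (not a price — pay-as-bid).
Each winning unit pays its own bid.
Revenue = 999 + 993 + 992 + 985 + 984 + 982 + 977 + 974 + 972 = $8,858.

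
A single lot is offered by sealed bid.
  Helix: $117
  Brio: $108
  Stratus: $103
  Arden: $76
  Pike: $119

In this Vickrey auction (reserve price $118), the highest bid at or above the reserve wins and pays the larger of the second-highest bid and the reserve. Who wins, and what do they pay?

Pike pays $118

Bids ranked: 119 (Pike) > 117 (Helix) > 108 (Brio) > 103 (Stratus) > 76 (Arden)
Highest eligible bid: Pike at $119.
Second-highest bid $117 is below the reserve $118, so the reserve binds → payment $118.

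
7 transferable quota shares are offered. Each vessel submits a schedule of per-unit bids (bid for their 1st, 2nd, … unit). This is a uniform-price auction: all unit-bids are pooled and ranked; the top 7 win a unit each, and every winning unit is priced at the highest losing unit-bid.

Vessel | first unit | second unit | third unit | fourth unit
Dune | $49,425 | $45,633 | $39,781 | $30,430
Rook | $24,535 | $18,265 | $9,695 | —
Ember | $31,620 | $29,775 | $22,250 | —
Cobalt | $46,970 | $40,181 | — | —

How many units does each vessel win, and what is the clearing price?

Merging the schedules and taking the best 7: 49,425 (Dune-1), 46,970 (Cobalt-1), 45,633 (Dune-2), 40,181 (Cobalt-2), 39,781 (Dune-3), 31,620 (Ember-1), 30,430 (Dune-4)
First bid not allocated: $29,775.
Allocation: Cobalt 2, Dune 4, Ember 1.

Cobalt 2, Dune 4, Ember 1; clearing price $29,775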